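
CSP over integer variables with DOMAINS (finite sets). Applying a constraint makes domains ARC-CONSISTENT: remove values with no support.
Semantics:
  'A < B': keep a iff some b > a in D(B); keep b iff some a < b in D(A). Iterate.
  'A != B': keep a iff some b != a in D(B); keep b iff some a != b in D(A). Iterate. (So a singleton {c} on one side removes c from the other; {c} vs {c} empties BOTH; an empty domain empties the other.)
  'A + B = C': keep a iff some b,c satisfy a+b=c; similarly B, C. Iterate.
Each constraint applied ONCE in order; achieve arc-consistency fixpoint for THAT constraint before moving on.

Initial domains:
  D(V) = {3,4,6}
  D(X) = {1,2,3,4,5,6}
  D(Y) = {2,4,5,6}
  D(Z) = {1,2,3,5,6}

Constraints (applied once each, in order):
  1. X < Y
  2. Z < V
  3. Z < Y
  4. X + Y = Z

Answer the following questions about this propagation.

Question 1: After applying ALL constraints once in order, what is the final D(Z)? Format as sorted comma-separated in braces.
Constraint 1 (X < Y) on D(X)={1,2,3,4,5,6} D(Y)={2,4,5,6}: X {1,2,3,4,5,6}->{1,2,3,4,5}
Constraint 2 (Z < V) on D(Z)={1,2,3,5,6} D(V)={3,4,6}: Z {1,2,3,5,6}->{1,2,3,5}
Constraint 3 (Z < Y) on D(Z)={1,2,3,5} D(Y)={2,4,5,6}: no change
Constraint 4 (X + Y = Z) on D(X)={1,2,3,4,5} D(Y)={2,4,5,6} D(Z)={1,2,3,5}: X {1,2,3,4,5}->{1,3}; Y {2,4,5,6}->{2,4}; Z {1,2,3,5}->{3,5}
So after all 4 constraints: D(Z) = {3,5}

Answer: {3,5}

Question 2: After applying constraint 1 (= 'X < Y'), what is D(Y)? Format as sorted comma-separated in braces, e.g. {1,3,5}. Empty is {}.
Answer: {2,4,5,6}

Derivation:
Constraint 1 (X < Y) on D(X)={1,2,3,4,5,6} D(Y)={2,4,5,6}: X {1,2,3,4,5,6}->{1,2,3,4,5}
So after constraint 1: D(Y) = {2,4,5,6}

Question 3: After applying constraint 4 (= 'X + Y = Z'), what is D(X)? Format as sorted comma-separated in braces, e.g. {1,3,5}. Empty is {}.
Constraint 1 (X < Y) on D(X)={1,2,3,4,5,6} D(Y)={2,4,5,6}: X {1,2,3,4,5,6}->{1,2,3,4,5}
Constraint 2 (Z < V) on D(Z)={1,2,3,5,6} D(V)={3,4,6}: Z {1,2,3,5,6}->{1,2,3,5}
Constraint 3 (Z < Y) on D(Z)={1,2,3,5} D(Y)={2,4,5,6}: no change
Constraint 4 (X + Y = Z) on D(X)={1,2,3,4,5} D(Y)={2,4,5,6} D(Z)={1,2,3,5}: X {1,2,3,4,5}->{1,3}; Y {2,4,5,6}->{2,4}; Z {1,2,3,5}->{3,5}
So after constraint 4: D(X) = {1,3}

Answer: {1,3}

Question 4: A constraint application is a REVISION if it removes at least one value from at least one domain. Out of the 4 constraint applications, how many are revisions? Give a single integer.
Answer: 3

Derivation:
Constraint 1 (X < Y) on D(X)={1,2,3,4,5,6} D(Y)={2,4,5,6}: X {1,2,3,4,5,6}->{1,2,3,4,5} => REVISION
Constraint 2 (Z < V) on D(Z)={1,2,3,5,6} D(V)={3,4,6}: Z {1,2,3,5,6}->{1,2,3,5} => REVISION
Constraint 3 (Z < Y) on D(Z)={1,2,3,5} D(Y)={2,4,5,6}: no change => not a revision
Constraint 4 (X + Y = Z) on D(X)={1,2,3,4,5} D(Y)={2,4,5,6} D(Z)={1,2,3,5}: X {1,2,3,4,5}->{1,3}; Y {2,4,5,6}->{2,4}; Z {1,2,3,5}->{3,5} => REVISION
Total revisions = 3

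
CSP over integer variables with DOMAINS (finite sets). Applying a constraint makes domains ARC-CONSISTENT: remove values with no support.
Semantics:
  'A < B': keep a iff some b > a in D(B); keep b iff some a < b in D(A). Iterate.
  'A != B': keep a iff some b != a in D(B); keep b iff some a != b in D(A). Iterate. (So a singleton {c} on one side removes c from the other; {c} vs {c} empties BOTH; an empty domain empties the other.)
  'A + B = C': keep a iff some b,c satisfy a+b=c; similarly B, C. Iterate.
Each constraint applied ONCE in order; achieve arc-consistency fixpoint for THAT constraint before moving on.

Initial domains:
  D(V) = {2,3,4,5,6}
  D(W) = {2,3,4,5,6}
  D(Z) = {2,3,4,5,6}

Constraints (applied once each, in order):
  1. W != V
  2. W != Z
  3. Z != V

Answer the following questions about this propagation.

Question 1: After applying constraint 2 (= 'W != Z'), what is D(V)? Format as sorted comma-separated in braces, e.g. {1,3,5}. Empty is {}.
Answer: {2,3,4,5,6}

Derivation:
Constraint 1 (W != V) on D(W)={2,3,4,5,6} D(V)={2,3,4,5,6}: no change
Constraint 2 (W != Z) on D(W)={2,3,4,5,6} D(Z)={2,3,4,5,6}: no change
So after constraint 2: D(V) = {2,3,4,5,6}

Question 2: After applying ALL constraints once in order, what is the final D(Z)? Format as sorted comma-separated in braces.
Constraint 1 (W != V) on D(W)={2,3,4,5,6} D(V)={2,3,4,5,6}: no change
Constraint 2 (W != Z) on D(W)={2,3,4,5,6} D(Z)={2,3,4,5,6}: no change
Constraint 3 (Z != V) on D(Z)={2,3,4,5,6} D(V)={2,3,4,5,6}: no change
So after all 3 constraints: D(Z) = {2,3,4,5,6}

Answer: {2,3,4,5,6}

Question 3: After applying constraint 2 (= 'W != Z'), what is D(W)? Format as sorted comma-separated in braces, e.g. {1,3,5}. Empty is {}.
Answer: {2,3,4,5,6}

Derivation:
Constraint 1 (W != V) on D(W)={2,3,4,5,6} D(V)={2,3,4,5,6}: no change
Constraint 2 (W != Z) on D(W)={2,3,4,5,6} D(Z)={2,3,4,5,6}: no change
So after constraint 2: D(W) = {2,3,4,5,6}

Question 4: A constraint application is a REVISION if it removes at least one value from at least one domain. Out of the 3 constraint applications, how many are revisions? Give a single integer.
Answer: 0

Derivation:
Constraint 1 (W != V) on D(W)={2,3,4,5,6} D(V)={2,3,4,5,6}: no change => not a revision
Constraint 2 (W != Z) on D(W)={2,3,4,5,6} D(Z)={2,3,4,5,6}: no change => not a revision
Constraint 3 (Z != V) on D(Z)={2,3,4,5,6} D(V)={2,3,4,5,6}: no change => not a revision
Total revisions = 0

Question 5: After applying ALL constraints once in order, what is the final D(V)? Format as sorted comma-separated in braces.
Constraint 1 (W != V) on D(W)={2,3,4,5,6} D(V)={2,3,4,5,6}: no change
Constraint 2 (W != Z) on D(W)={2,3,4,5,6} D(Z)={2,3,4,5,6}: no change
Constraint 3 (Z != V) on D(Z)={2,3,4,5,6} D(V)={2,3,4,5,6}: no change
So after all 3 constraints: D(V) = {2,3,4,5,6}

Answer: {2,3,4,5,6}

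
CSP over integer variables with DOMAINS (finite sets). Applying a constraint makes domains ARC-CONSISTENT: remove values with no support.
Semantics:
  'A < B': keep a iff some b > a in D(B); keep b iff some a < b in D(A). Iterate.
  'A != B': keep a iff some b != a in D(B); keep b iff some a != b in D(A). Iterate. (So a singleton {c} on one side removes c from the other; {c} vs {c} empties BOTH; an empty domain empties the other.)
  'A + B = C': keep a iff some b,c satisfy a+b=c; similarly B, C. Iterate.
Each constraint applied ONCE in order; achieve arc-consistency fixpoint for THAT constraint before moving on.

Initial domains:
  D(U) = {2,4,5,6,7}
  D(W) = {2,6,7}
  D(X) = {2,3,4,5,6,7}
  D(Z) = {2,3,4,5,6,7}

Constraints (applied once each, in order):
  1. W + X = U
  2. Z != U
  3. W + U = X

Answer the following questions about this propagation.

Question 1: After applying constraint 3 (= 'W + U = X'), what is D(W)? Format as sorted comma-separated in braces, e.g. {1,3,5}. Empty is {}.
Answer: {}

Derivation:
Constraint 1 (W + X = U) on D(W)={2,6,7} D(X)={2,3,4,5,6,7} D(U)={2,4,5,6,7}: W {2,6,7}->{2}; X {2,3,4,5,6,7}->{2,3,4,5}; U {2,4,5,6,7}->{4,5,6,7}
Constraint 2 (Z != U) on D(Z)={2,3,4,5,6,7} D(U)={4,5,6,7}: no change
Constraint 3 (W + U = X) on D(W)={2} D(U)={4,5,6,7} D(X)={2,3,4,5}: W {2}->{}; U {4,5,6,7}->{}; X {2,3,4,5}->{}
So after constraint 3: D(W) = {}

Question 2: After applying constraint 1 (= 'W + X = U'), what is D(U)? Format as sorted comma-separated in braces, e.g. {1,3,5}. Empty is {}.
Constraint 1 (W + X = U) on D(W)={2,6,7} D(X)={2,3,4,5,6,7} D(U)={2,4,5,6,7}: W {2,6,7}->{2}; X {2,3,4,5,6,7}->{2,3,4,5}; U {2,4,5,6,7}->{4,5,6,7}
So after constraint 1: D(U) = {4,5,6,7}

Answer: {4,5,6,7}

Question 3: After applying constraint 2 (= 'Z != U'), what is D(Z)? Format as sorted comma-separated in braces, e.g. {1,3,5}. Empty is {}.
Answer: {2,3,4,5,6,7}

Derivation:
Constraint 1 (W + X = U) on D(W)={2,6,7} D(X)={2,3,4,5,6,7} D(U)={2,4,5,6,7}: W {2,6,7}->{2}; X {2,3,4,5,6,7}->{2,3,4,5}; U {2,4,5,6,7}->{4,5,6,7}
Constraint 2 (Z != U) on D(Z)={2,3,4,5,6,7} D(U)={4,5,6,7}: no change
So after constraint 2: D(Z) = {2,3,4,5,6,7}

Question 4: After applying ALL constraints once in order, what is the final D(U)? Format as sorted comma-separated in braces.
Answer: {}

Derivation:
Constraint 1 (W + X = U) on D(W)={2,6,7} D(X)={2,3,4,5,6,7} D(U)={2,4,5,6,7}: W {2,6,7}->{2}; X {2,3,4,5,6,7}->{2,3,4,5}; U {2,4,5,6,7}->{4,5,6,7}
Constraint 2 (Z != U) on D(Z)={2,3,4,5,6,7} D(U)={4,5,6,7}: no change
Constraint 3 (W + U = X) on D(W)={2} D(U)={4,5,6,7} D(X)={2,3,4,5}: W {2}->{}; U {4,5,6,7}->{}; X {2,3,4,5}->{}
So after all 3 constraints: D(U) = {}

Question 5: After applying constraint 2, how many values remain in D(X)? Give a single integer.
Answer: 4

Derivation:
Constraint 1 (W + X = U) on D(W)={2,6,7} D(X)={2,3,4,5,6,7} D(U)={2,4,5,6,7}: W {2,6,7}->{2}; X {2,3,4,5,6,7}->{2,3,4,5}; U {2,4,5,6,7}->{4,5,6,7}
Constraint 2 (Z != U) on D(Z)={2,3,4,5,6,7} D(U)={4,5,6,7}: no change
So after constraint 2: D(X)={2,3,4,5}, size = 4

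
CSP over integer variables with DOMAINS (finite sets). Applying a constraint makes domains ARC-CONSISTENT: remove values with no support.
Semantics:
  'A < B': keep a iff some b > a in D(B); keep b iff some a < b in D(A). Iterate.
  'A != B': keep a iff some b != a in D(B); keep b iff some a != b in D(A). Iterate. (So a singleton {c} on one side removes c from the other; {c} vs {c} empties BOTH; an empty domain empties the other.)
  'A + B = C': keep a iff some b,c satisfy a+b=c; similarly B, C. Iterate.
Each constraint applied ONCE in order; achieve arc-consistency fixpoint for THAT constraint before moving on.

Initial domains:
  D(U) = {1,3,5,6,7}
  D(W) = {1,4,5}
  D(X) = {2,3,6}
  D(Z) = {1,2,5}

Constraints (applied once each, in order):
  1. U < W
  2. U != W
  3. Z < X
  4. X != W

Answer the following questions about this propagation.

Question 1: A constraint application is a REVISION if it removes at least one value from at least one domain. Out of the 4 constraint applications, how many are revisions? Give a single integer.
Constraint 1 (U < W) on D(U)={1,3,5,6,7} D(W)={1,4,5}: U {1,3,5,6,7}->{1,3}; W {1,4,5}->{4,5} => REVISION
Constraint 2 (U != W) on D(U)={1,3} D(W)={4,5}: no change => not a revision
Constraint 3 (Z < X) on D(Z)={1,2,5} D(X)={2,3,6}: no change => not a revision
Constraint 4 (X != W) on D(X)={2,3,6} D(W)={4,5}: no change => not a revision
Total revisions = 1

Answer: 1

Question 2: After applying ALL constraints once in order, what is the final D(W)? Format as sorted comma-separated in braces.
Answer: {4,5}

Derivation:
Constraint 1 (U < W) on D(U)={1,3,5,6,7} D(W)={1,4,5}: U {1,3,5,6,7}->{1,3}; W {1,4,5}->{4,5}
Constraint 2 (U != W) on D(U)={1,3} D(W)={4,5}: no change
Constraint 3 (Z < X) on D(Z)={1,2,5} D(X)={2,3,6}: no change
Constraint 4 (X != W) on D(X)={2,3,6} D(W)={4,5}: no change
So after all 4 constraints: D(W) = {4,5}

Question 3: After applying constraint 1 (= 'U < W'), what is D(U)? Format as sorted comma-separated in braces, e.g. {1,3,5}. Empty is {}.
Constraint 1 (U < W) on D(U)={1,3,5,6,7} D(W)={1,4,5}: U {1,3,5,6,7}->{1,3}; W {1,4,5}->{4,5}
So after constraint 1: D(U) = {1,3}

Answer: {1,3}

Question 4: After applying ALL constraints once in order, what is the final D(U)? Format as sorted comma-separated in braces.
Constraint 1 (U < W) on D(U)={1,3,5,6,7} D(W)={1,4,5}: U {1,3,5,6,7}->{1,3}; W {1,4,5}->{4,5}
Constraint 2 (U != W) on D(U)={1,3} D(W)={4,5}: no change
Constraint 3 (Z < X) on D(Z)={1,2,5} D(X)={2,3,6}: no change
Constraint 4 (X != W) on D(X)={2,3,6} D(W)={4,5}: no change
So after all 4 constraints: D(U) = {1,3}

Answer: {1,3}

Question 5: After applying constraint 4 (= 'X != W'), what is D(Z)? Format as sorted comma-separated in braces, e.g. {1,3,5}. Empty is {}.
Answer: {1,2,5}

Derivation:
Constraint 1 (U < W) on D(U)={1,3,5,6,7} D(W)={1,4,5}: U {1,3,5,6,7}->{1,3}; W {1,4,5}->{4,5}
Constraint 2 (U != W) on D(U)={1,3} D(W)={4,5}: no change
Constraint 3 (Z < X) on D(Z)={1,2,5} D(X)={2,3,6}: no change
Constraint 4 (X != W) on D(X)={2,3,6} D(W)={4,5}: no change
So after constraint 4: D(Z) = {1,2,5}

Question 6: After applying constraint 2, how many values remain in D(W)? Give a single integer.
Answer: 2

Derivation:
Constraint 1 (U < W) on D(U)={1,3,5,6,7} D(W)={1,4,5}: U {1,3,5,6,7}->{1,3}; W {1,4,5}->{4,5}
Constraint 2 (U != W) on D(U)={1,3} D(W)={4,5}: no change
So after constraint 2: D(W)={4,5}, size = 2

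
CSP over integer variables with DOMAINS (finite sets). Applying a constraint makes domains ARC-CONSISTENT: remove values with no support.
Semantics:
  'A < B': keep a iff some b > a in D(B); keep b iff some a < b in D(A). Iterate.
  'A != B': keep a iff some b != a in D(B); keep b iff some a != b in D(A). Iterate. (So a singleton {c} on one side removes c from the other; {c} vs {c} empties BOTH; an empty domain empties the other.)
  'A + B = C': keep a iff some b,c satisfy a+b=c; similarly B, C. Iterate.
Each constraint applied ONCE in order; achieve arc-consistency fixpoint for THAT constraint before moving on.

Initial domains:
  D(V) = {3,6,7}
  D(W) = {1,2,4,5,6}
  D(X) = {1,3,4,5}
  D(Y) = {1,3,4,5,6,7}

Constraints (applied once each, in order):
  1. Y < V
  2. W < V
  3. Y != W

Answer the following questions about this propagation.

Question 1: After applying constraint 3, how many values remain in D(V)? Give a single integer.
Constraint 1 (Y < V) on D(Y)={1,3,4,5,6,7} D(V)={3,6,7}: Y {1,3,4,5,6,7}->{1,3,4,5,6}
Constraint 2 (W < V) on D(W)={1,2,4,5,6} D(V)={3,6,7}: no change
Constraint 3 (Y != W) on D(Y)={1,3,4,5,6} D(W)={1,2,4,5,6}: no change
So after constraint 3: D(V)={3,6,7}, size = 3

Answer: 3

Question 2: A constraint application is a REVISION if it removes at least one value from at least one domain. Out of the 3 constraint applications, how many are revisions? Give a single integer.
Constraint 1 (Y < V) on D(Y)={1,3,4,5,6,7} D(V)={3,6,7}: Y {1,3,4,5,6,7}->{1,3,4,5,6} => REVISION
Constraint 2 (W < V) on D(W)={1,2,4,5,6} D(V)={3,6,7}: no change => not a revision
Constraint 3 (Y != W) on D(Y)={1,3,4,5,6} D(W)={1,2,4,5,6}: no change => not a revision
Total revisions = 1

Answer: 1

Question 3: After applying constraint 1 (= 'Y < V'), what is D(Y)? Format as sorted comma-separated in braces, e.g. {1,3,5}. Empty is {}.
Answer: {1,3,4,5,6}

Derivation:
Constraint 1 (Y < V) on D(Y)={1,3,4,5,6,7} D(V)={3,6,7}: Y {1,3,4,5,6,7}->{1,3,4,5,6}
So after constraint 1: D(Y) = {1,3,4,5,6}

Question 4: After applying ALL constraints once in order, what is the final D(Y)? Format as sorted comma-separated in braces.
Constraint 1 (Y < V) on D(Y)={1,3,4,5,6,7} D(V)={3,6,7}: Y {1,3,4,5,6,7}->{1,3,4,5,6}
Constraint 2 (W < V) on D(W)={1,2,4,5,6} D(V)={3,6,7}: no change
Constraint 3 (Y != W) on D(Y)={1,3,4,5,6} D(W)={1,2,4,5,6}: no change
So after all 3 constraints: D(Y) = {1,3,4,5,6}

Answer: {1,3,4,5,6}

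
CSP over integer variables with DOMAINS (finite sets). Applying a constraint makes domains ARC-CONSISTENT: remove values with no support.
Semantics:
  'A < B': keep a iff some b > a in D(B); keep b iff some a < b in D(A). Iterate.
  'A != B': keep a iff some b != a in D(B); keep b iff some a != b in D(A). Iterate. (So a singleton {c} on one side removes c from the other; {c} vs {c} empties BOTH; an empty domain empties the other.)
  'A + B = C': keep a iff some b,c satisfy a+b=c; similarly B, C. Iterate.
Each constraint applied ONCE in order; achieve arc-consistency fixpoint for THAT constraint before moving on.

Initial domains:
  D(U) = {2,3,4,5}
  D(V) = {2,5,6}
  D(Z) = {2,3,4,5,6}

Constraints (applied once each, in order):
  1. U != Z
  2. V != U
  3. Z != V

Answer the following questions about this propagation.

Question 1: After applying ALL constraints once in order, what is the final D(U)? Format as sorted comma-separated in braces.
Answer: {2,3,4,5}

Derivation:
Constraint 1 (U != Z) on D(U)={2,3,4,5} D(Z)={2,3,4,5,6}: no change
Constraint 2 (V != U) on D(V)={2,5,6} D(U)={2,3,4,5}: no change
Constraint 3 (Z != V) on D(Z)={2,3,4,5,6} D(V)={2,5,6}: no change
So after all 3 constraints: D(U) = {2,3,4,5}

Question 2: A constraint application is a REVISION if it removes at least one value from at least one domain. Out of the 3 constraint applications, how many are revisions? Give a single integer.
Constraint 1 (U != Z) on D(U)={2,3,4,5} D(Z)={2,3,4,5,6}: no change => not a revision
Constraint 2 (V != U) on D(V)={2,5,6} D(U)={2,3,4,5}: no change => not a revision
Constraint 3 (Z != V) on D(Z)={2,3,4,5,6} D(V)={2,5,6}: no change => not a revision
Total revisions = 0

Answer: 0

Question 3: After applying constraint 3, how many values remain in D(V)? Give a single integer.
Answer: 3

Derivation:
Constraint 1 (U != Z) on D(U)={2,3,4,5} D(Z)={2,3,4,5,6}: no change
Constraint 2 (V != U) on D(V)={2,5,6} D(U)={2,3,4,5}: no change
Constraint 3 (Z != V) on D(Z)={2,3,4,5,6} D(V)={2,5,6}: no change
So after constraint 3: D(V)={2,5,6}, size = 3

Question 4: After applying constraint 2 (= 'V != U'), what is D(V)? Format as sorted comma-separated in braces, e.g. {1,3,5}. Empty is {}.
Constraint 1 (U != Z) on D(U)={2,3,4,5} D(Z)={2,3,4,5,6}: no change
Constraint 2 (V != U) on D(V)={2,5,6} D(U)={2,3,4,5}: no change
So after constraint 2: D(V) = {2,5,6}

Answer: {2,5,6}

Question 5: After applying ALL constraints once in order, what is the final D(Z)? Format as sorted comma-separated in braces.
Constraint 1 (U != Z) on D(U)={2,3,4,5} D(Z)={2,3,4,5,6}: no change
Constraint 2 (V != U) on D(V)={2,5,6} D(U)={2,3,4,5}: no change
Constraint 3 (Z != V) on D(Z)={2,3,4,5,6} D(V)={2,5,6}: no change
So after all 3 constraints: D(Z) = {2,3,4,5,6}

Answer: {2,3,4,5,6}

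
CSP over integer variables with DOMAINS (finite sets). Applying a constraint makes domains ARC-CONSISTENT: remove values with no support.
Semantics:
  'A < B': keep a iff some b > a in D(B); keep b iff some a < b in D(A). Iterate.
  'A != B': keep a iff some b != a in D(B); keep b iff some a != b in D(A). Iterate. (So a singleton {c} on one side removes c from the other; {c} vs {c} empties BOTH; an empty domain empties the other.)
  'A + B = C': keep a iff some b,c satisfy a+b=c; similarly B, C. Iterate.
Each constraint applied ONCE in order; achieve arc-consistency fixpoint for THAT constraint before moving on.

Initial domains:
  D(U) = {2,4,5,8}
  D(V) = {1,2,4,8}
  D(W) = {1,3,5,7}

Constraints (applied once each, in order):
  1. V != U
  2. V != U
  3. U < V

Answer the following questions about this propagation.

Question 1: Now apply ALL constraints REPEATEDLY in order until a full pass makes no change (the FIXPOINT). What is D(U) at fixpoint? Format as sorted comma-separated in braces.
pass 0 (initial): D(U)={2,4,5,8}
pass 1: U {2,4,5,8}->{2,4,5}; V {1,2,4,8}->{4,8}
pass 2: no change
Fixpoint after 2 passes: D(U) = {2,4,5}

Answer: {2,4,5}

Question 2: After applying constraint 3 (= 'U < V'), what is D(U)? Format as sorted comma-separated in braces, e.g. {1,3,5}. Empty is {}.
Constraint 1 (V != U) on D(V)={1,2,4,8} D(U)={2,4,5,8}: no change
Constraint 2 (V != U) on D(V)={1,2,4,8} D(U)={2,4,5,8}: no change
Constraint 3 (U < V) on D(U)={2,4,5,8} D(V)={1,2,4,8}: U {2,4,5,8}->{2,4,5}; V {1,2,4,8}->{4,8}
So after constraint 3: D(U) = {2,4,5}

Answer: {2,4,5}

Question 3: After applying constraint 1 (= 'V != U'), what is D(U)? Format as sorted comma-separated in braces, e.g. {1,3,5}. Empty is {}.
Answer: {2,4,5,8}

Derivation:
Constraint 1 (V != U) on D(V)={1,2,4,8} D(U)={2,4,5,8}: no change
So after constraint 1: D(U) = {2,4,5,8}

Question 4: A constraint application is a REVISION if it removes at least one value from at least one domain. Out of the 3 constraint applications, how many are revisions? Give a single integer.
Answer: 1

Derivation:
Constraint 1 (V != U) on D(V)={1,2,4,8} D(U)={2,4,5,8}: no change => not a revision
Constraint 2 (V != U) on D(V)={1,2,4,8} D(U)={2,4,5,8}: no change => not a revision
Constraint 3 (U < V) on D(U)={2,4,5,8} D(V)={1,2,4,8}: U {2,4,5,8}->{2,4,5}; V {1,2,4,8}->{4,8} => REVISION
Total revisions = 1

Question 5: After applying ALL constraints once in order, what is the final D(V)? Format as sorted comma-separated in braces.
Answer: {4,8}

Derivation:
Constraint 1 (V != U) on D(V)={1,2,4,8} D(U)={2,4,5,8}: no change
Constraint 2 (V != U) on D(V)={1,2,4,8} D(U)={2,4,5,8}: no change
Constraint 3 (U < V) on D(U)={2,4,5,8} D(V)={1,2,4,8}: U {2,4,5,8}->{2,4,5}; V {1,2,4,8}->{4,8}
So after all 3 constraints: D(V) = {4,8}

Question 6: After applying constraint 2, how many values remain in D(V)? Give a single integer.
Answer: 4

Derivation:
Constraint 1 (V != U) on D(V)={1,2,4,8} D(U)={2,4,5,8}: no change
Constraint 2 (V != U) on D(V)={1,2,4,8} D(U)={2,4,5,8}: no change
So after constraint 2: D(V)={1,2,4,8}, size = 4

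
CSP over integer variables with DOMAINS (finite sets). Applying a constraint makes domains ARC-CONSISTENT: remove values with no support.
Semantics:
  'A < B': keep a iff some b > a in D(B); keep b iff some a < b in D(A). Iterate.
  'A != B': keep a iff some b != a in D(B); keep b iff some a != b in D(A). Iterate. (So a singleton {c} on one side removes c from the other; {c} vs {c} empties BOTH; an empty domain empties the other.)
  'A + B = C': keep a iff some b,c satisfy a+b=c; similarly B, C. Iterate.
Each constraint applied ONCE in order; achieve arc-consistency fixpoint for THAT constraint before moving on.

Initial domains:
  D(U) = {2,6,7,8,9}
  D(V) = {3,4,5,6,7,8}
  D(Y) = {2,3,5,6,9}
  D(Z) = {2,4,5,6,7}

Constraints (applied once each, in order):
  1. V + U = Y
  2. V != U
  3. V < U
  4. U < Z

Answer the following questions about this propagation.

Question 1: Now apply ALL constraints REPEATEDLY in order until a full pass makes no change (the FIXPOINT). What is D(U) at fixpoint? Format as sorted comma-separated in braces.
pass 0 (initial): D(U)={2,6,7,8,9}
pass 1: U {2,6,7,8,9}->{6}; V {3,4,5,6,7,8}->{3,4}; Y {2,3,5,6,9}->{5,6,9}; Z {2,4,5,6,7}->{7}
pass 2: V {3,4}->{3}; Y {5,6,9}->{9}
pass 3: no change
Fixpoint after 3 passes: D(U) = {6}

Answer: {6}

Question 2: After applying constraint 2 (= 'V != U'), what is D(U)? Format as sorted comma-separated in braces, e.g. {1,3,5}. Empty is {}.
Constraint 1 (V + U = Y) on D(V)={3,4,5,6,7,8} D(U)={2,6,7,8,9} D(Y)={2,3,5,6,9}: V {3,4,5,6,7,8}->{3,4,7}; U {2,6,7,8,9}->{2,6}; Y {2,3,5,6,9}->{5,6,9}
Constraint 2 (V != U) on D(V)={3,4,7} D(U)={2,6}: no change
So after constraint 2: D(U) = {2,6}

Answer: {2,6}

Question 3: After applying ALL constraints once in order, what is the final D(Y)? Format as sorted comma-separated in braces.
Answer: {5,6,9}

Derivation:
Constraint 1 (V + U = Y) on D(V)={3,4,5,6,7,8} D(U)={2,6,7,8,9} D(Y)={2,3,5,6,9}: V {3,4,5,6,7,8}->{3,4,7}; U {2,6,7,8,9}->{2,6}; Y {2,3,5,6,9}->{5,6,9}
Constraint 2 (V != U) on D(V)={3,4,7} D(U)={2,6}: no change
Constraint 3 (V < U) on D(V)={3,4,7} D(U)={2,6}: V {3,4,7}->{3,4}; U {2,6}->{6}
Constraint 4 (U < Z) on D(U)={6} D(Z)={2,4,5,6,7}: Z {2,4,5,6,7}->{7}
So after all 4 constraints: D(Y) = {5,6,9}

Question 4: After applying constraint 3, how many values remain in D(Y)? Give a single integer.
Constraint 1 (V + U = Y) on D(V)={3,4,5,6,7,8} D(U)={2,6,7,8,9} D(Y)={2,3,5,6,9}: V {3,4,5,6,7,8}->{3,4,7}; U {2,6,7,8,9}->{2,6}; Y {2,3,5,6,9}->{5,6,9}
Constraint 2 (V != U) on D(V)={3,4,7} D(U)={2,6}: no change
Constraint 3 (V < U) on D(V)={3,4,7} D(U)={2,6}: V {3,4,7}->{3,4}; U {2,6}->{6}
So after constraint 3: D(Y)={5,6,9}, size = 3

Answer: 3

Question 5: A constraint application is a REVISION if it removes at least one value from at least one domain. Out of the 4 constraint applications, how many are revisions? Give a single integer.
Constraint 1 (V + U = Y) on D(V)={3,4,5,6,7,8} D(U)={2,6,7,8,9} D(Y)={2,3,5,6,9}: V {3,4,5,6,7,8}->{3,4,7}; U {2,6,7,8,9}->{2,6}; Y {2,3,5,6,9}->{5,6,9} => REVISION
Constraint 2 (V != U) on D(V)={3,4,7} D(U)={2,6}: no change => not a revision
Constraint 3 (V < U) on D(V)={3,4,7} D(U)={2,6}: V {3,4,7}->{3,4}; U {2,6}->{6} => REVISION
Constraint 4 (U < Z) on D(U)={6} D(Z)={2,4,5,6,7}: Z {2,4,5,6,7}->{7} => REVISION
Total revisions = 3

Answer: 3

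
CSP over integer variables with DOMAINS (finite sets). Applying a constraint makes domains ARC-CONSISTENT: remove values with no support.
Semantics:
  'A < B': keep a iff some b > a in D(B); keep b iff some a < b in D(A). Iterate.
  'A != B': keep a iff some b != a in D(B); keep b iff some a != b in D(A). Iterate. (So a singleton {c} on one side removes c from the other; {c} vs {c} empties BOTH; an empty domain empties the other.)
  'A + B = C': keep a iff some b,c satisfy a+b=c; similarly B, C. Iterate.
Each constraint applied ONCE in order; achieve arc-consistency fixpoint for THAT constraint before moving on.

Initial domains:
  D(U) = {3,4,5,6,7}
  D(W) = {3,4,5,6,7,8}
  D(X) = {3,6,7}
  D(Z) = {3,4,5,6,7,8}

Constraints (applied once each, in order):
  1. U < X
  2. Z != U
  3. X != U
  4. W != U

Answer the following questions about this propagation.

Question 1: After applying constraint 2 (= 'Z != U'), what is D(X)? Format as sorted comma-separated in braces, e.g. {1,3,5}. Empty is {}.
Answer: {6,7}

Derivation:
Constraint 1 (U < X) on D(U)={3,4,5,6,7} D(X)={3,6,7}: U {3,4,5,6,7}->{3,4,5,6}; X {3,6,7}->{6,7}
Constraint 2 (Z != U) on D(Z)={3,4,5,6,7,8} D(U)={3,4,5,6}: no change
So after constraint 2: D(X) = {6,7}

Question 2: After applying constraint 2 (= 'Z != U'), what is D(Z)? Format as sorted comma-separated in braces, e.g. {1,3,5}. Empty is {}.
Answer: {3,4,5,6,7,8}

Derivation:
Constraint 1 (U < X) on D(U)={3,4,5,6,7} D(X)={3,6,7}: U {3,4,5,6,7}->{3,4,5,6}; X {3,6,7}->{6,7}
Constraint 2 (Z != U) on D(Z)={3,4,5,6,7,8} D(U)={3,4,5,6}: no change
So after constraint 2: D(Z) = {3,4,5,6,7,8}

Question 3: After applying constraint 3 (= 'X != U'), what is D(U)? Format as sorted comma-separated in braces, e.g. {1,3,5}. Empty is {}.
Constraint 1 (U < X) on D(U)={3,4,5,6,7} D(X)={3,6,7}: U {3,4,5,6,7}->{3,4,5,6}; X {3,6,7}->{6,7}
Constraint 2 (Z != U) on D(Z)={3,4,5,6,7,8} D(U)={3,4,5,6}: no change
Constraint 3 (X != U) on D(X)={6,7} D(U)={3,4,5,6}: no change
So after constraint 3: D(U) = {3,4,5,6}

Answer: {3,4,5,6}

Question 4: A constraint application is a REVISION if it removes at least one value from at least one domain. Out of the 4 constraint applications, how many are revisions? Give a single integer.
Answer: 1

Derivation:
Constraint 1 (U < X) on D(U)={3,4,5,6,7} D(X)={3,6,7}: U {3,4,5,6,7}->{3,4,5,6}; X {3,6,7}->{6,7} => REVISION
Constraint 2 (Z != U) on D(Z)={3,4,5,6,7,8} D(U)={3,4,5,6}: no change => not a revision
Constraint 3 (X != U) on D(X)={6,7} D(U)={3,4,5,6}: no change => not a revision
Constraint 4 (W != U) on D(W)={3,4,5,6,7,8} D(U)={3,4,5,6}: no change => not a revision
Total revisions = 1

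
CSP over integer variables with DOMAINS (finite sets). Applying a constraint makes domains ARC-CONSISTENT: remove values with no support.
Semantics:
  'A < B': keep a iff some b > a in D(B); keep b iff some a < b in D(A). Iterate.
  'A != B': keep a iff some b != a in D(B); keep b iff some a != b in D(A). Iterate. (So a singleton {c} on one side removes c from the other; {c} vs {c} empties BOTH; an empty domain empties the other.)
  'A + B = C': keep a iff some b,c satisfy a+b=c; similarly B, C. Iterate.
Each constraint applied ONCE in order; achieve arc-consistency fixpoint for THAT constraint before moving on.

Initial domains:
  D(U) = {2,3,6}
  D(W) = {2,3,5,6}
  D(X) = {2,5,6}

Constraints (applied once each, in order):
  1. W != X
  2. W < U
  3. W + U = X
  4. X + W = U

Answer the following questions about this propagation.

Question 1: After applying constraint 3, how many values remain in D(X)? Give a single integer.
Constraint 1 (W != X) on D(W)={2,3,5,6} D(X)={2,5,6}: no change
Constraint 2 (W < U) on D(W)={2,3,5,6} D(U)={2,3,6}: W {2,3,5,6}->{2,3,5}; U {2,3,6}->{3,6}
Constraint 3 (W + U = X) on D(W)={2,3,5} D(U)={3,6} D(X)={2,5,6}: W {2,3,5}->{2,3}; U {3,6}->{3}; X {2,5,6}->{5,6}
So after constraint 3: D(X)={5,6}, size = 2

Answer: 2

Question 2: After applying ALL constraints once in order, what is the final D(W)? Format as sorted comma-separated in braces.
Constraint 1 (W != X) on D(W)={2,3,5,6} D(X)={2,5,6}: no change
Constraint 2 (W < U) on D(W)={2,3,5,6} D(U)={2,3,6}: W {2,3,5,6}->{2,3,5}; U {2,3,6}->{3,6}
Constraint 3 (W + U = X) on D(W)={2,3,5} D(U)={3,6} D(X)={2,5,6}: W {2,3,5}->{2,3}; U {3,6}->{3}; X {2,5,6}->{5,6}
Constraint 4 (X + W = U) on D(X)={5,6} D(W)={2,3} D(U)={3}: X {5,6}->{}; W {2,3}->{}; U {3}->{}
So after all 4 constraints: D(W) = {}

Answer: {}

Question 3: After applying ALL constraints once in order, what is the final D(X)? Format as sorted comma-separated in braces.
Constraint 1 (W != X) on D(W)={2,3,5,6} D(X)={2,5,6}: no change
Constraint 2 (W < U) on D(W)={2,3,5,6} D(U)={2,3,6}: W {2,3,5,6}->{2,3,5}; U {2,3,6}->{3,6}
Constraint 3 (W + U = X) on D(W)={2,3,5} D(U)={3,6} D(X)={2,5,6}: W {2,3,5}->{2,3}; U {3,6}->{3}; X {2,5,6}->{5,6}
Constraint 4 (X + W = U) on D(X)={5,6} D(W)={2,3} D(U)={3}: X {5,6}->{}; W {2,3}->{}; U {3}->{}
So after all 4 constraints: D(X) = {}

Answer: {}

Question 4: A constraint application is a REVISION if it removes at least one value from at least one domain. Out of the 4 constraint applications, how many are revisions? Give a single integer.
Answer: 3

Derivation:
Constraint 1 (W != X) on D(W)={2,3,5,6} D(X)={2,5,6}: no change => not a revision
Constraint 2 (W < U) on D(W)={2,3,5,6} D(U)={2,3,6}: W {2,3,5,6}->{2,3,5}; U {2,3,6}->{3,6} => REVISION
Constraint 3 (W + U = X) on D(W)={2,3,5} D(U)={3,6} D(X)={2,5,6}: W {2,3,5}->{2,3}; U {3,6}->{3}; X {2,5,6}->{5,6} => REVISION
Constraint 4 (X + W = U) on D(X)={5,6} D(W)={2,3} D(U)={3}: X {5,6}->{}; W {2,3}->{}; U {3}->{} => REVISION
Total revisions = 3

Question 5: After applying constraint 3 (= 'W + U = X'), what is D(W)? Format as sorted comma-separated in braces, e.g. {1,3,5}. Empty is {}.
Constraint 1 (W != X) on D(W)={2,3,5,6} D(X)={2,5,6}: no change
Constraint 2 (W < U) on D(W)={2,3,5,6} D(U)={2,3,6}: W {2,3,5,6}->{2,3,5}; U {2,3,6}->{3,6}
Constraint 3 (W + U = X) on D(W)={2,3,5} D(U)={3,6} D(X)={2,5,6}: W {2,3,5}->{2,3}; U {3,6}->{3}; X {2,5,6}->{5,6}
So after constraint 3: D(W) = {2,3}

Answer: {2,3}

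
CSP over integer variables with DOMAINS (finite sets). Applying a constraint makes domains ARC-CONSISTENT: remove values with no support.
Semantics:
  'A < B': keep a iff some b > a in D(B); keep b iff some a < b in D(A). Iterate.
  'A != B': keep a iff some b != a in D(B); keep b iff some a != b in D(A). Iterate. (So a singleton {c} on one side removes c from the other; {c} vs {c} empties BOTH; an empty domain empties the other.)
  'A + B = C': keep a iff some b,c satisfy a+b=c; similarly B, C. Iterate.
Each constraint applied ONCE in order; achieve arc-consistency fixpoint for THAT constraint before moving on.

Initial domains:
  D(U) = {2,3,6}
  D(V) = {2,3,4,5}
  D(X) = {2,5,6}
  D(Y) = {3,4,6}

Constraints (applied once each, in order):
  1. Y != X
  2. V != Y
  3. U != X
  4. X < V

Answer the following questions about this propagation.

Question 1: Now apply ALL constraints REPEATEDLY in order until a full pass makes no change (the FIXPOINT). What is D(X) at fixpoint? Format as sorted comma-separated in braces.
pass 0 (initial): D(X)={2,5,6}
pass 1: V {2,3,4,5}->{3,4,5}; X {2,5,6}->{2}
pass 2: U {2,3,6}->{3,6}
pass 3: no change
Fixpoint after 3 passes: D(X) = {2}

Answer: {2}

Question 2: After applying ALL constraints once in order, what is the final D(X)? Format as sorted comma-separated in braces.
Constraint 1 (Y != X) on D(Y)={3,4,6} D(X)={2,5,6}: no change
Constraint 2 (V != Y) on D(V)={2,3,4,5} D(Y)={3,4,6}: no change
Constraint 3 (U != X) on D(U)={2,3,6} D(X)={2,5,6}: no change
Constraint 4 (X < V) on D(X)={2,5,6} D(V)={2,3,4,5}: X {2,5,6}->{2}; V {2,3,4,5}->{3,4,5}
So after all 4 constraints: D(X) = {2}

Answer: {2}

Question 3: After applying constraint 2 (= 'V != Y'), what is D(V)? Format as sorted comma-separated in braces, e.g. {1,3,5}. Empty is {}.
Answer: {2,3,4,5}

Derivation:
Constraint 1 (Y != X) on D(Y)={3,4,6} D(X)={2,5,6}: no change
Constraint 2 (V != Y) on D(V)={2,3,4,5} D(Y)={3,4,6}: no change
So after constraint 2: D(V) = {2,3,4,5}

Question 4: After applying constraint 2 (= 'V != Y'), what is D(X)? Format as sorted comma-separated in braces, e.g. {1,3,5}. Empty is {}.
Constraint 1 (Y != X) on D(Y)={3,4,6} D(X)={2,5,6}: no change
Constraint 2 (V != Y) on D(V)={2,3,4,5} D(Y)={3,4,6}: no change
So after constraint 2: D(X) = {2,5,6}

Answer: {2,5,6}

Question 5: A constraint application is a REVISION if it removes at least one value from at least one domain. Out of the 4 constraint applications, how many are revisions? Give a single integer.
Constraint 1 (Y != X) on D(Y)={3,4,6} D(X)={2,5,6}: no change => not a revision
Constraint 2 (V != Y) on D(V)={2,3,4,5} D(Y)={3,4,6}: no change => not a revision
Constraint 3 (U != X) on D(U)={2,3,6} D(X)={2,5,6}: no change => not a revision
Constraint 4 (X < V) on D(X)={2,5,6} D(V)={2,3,4,5}: X {2,5,6}->{2}; V {2,3,4,5}->{3,4,5} => REVISION
Total revisions = 1

Answer: 1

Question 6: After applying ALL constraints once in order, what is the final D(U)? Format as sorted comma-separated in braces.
Answer: {2,3,6}

Derivation:
Constraint 1 (Y != X) on D(Y)={3,4,6} D(X)={2,5,6}: no change
Constraint 2 (V != Y) on D(V)={2,3,4,5} D(Y)={3,4,6}: no change
Constraint 3 (U != X) on D(U)={2,3,6} D(X)={2,5,6}: no change
Constraint 4 (X < V) on D(X)={2,5,6} D(V)={2,3,4,5}: X {2,5,6}->{2}; V {2,3,4,5}->{3,4,5}
So after all 4 constraints: D(U) = {2,3,6}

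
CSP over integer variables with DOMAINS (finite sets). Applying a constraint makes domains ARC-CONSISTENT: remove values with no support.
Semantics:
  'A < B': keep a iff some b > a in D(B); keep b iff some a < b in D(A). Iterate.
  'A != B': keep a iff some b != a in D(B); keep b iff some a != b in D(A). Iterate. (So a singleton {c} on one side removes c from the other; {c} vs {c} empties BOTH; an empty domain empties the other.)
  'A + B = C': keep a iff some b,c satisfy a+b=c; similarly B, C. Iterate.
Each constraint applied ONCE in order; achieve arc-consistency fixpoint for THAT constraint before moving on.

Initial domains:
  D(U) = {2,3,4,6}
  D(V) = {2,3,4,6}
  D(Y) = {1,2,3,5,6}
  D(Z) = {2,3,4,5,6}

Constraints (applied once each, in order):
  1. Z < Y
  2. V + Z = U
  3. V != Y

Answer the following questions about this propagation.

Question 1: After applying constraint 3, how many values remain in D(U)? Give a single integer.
Answer: 2

Derivation:
Constraint 1 (Z < Y) on D(Z)={2,3,4,5,6} D(Y)={1,2,3,5,6}: Z {2,3,4,5,6}->{2,3,4,5}; Y {1,2,3,5,6}->{3,5,6}
Constraint 2 (V + Z = U) on D(V)={2,3,4,6} D(Z)={2,3,4,5} D(U)={2,3,4,6}: V {2,3,4,6}->{2,3,4}; Z {2,3,4,5}->{2,3,4}; U {2,3,4,6}->{4,6}
Constraint 3 (V != Y) on D(V)={2,3,4} D(Y)={3,5,6}: no change
So after constraint 3: D(U)={4,6}, size = 2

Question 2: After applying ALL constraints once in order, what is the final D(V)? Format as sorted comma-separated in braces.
Answer: {2,3,4}

Derivation:
Constraint 1 (Z < Y) on D(Z)={2,3,4,5,6} D(Y)={1,2,3,5,6}: Z {2,3,4,5,6}->{2,3,4,5}; Y {1,2,3,5,6}->{3,5,6}
Constraint 2 (V + Z = U) on D(V)={2,3,4,6} D(Z)={2,3,4,5} D(U)={2,3,4,6}: V {2,3,4,6}->{2,3,4}; Z {2,3,4,5}->{2,3,4}; U {2,3,4,6}->{4,6}
Constraint 3 (V != Y) on D(V)={2,3,4} D(Y)={3,5,6}: no change
So after all 3 constraints: D(V) = {2,3,4}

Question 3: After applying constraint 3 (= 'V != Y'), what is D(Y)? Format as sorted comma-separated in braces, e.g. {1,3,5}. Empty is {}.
Constraint 1 (Z < Y) on D(Z)={2,3,4,5,6} D(Y)={1,2,3,5,6}: Z {2,3,4,5,6}->{2,3,4,5}; Y {1,2,3,5,6}->{3,5,6}
Constraint 2 (V + Z = U) on D(V)={2,3,4,6} D(Z)={2,3,4,5} D(U)={2,3,4,6}: V {2,3,4,6}->{2,3,4}; Z {2,3,4,5}->{2,3,4}; U {2,3,4,6}->{4,6}
Constraint 3 (V != Y) on D(V)={2,3,4} D(Y)={3,5,6}: no change
So after constraint 3: D(Y) = {3,5,6}

Answer: {3,5,6}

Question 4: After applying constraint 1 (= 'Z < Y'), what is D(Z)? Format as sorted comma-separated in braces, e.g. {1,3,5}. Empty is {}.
Constraint 1 (Z < Y) on D(Z)={2,3,4,5,6} D(Y)={1,2,3,5,6}: Z {2,3,4,5,6}->{2,3,4,5}; Y {1,2,3,5,6}->{3,5,6}
So after constraint 1: D(Z) = {2,3,4,5}

Answer: {2,3,4,5}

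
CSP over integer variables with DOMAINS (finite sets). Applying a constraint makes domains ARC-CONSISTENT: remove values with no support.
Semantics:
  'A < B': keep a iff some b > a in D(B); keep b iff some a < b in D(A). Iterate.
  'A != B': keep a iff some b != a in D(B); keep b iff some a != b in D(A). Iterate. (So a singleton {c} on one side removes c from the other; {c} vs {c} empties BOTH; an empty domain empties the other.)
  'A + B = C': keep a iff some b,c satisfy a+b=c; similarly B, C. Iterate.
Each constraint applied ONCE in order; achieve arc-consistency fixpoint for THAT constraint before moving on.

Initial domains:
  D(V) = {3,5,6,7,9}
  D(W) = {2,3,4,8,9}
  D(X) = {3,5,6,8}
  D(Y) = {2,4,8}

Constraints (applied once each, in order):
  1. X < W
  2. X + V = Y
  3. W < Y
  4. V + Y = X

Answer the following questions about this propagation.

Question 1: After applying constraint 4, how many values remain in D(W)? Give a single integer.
Constraint 1 (X < W) on D(X)={3,5,6,8} D(W)={2,3,4,8,9}: W {2,3,4,8,9}->{4,8,9}
Constraint 2 (X + V = Y) on D(X)={3,5,6,8} D(V)={3,5,6,7,9} D(Y)={2,4,8}: X {3,5,6,8}->{3,5}; V {3,5,6,7,9}->{3,5}; Y {2,4,8}->{8}
Constraint 3 (W < Y) on D(W)={4,8,9} D(Y)={8}: W {4,8,9}->{4}
Constraint 4 (V + Y = X) on D(V)={3,5} D(Y)={8} D(X)={3,5}: V {3,5}->{}; Y {8}->{}; X {3,5}->{}
So after constraint 4: D(W)={4}, size = 1

Answer: 1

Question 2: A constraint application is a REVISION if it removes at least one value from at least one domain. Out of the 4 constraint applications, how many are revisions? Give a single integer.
Constraint 1 (X < W) on D(X)={3,5,6,8} D(W)={2,3,4,8,9}: W {2,3,4,8,9}->{4,8,9} => REVISION
Constraint 2 (X + V = Y) on D(X)={3,5,6,8} D(V)={3,5,6,7,9} D(Y)={2,4,8}: X {3,5,6,8}->{3,5}; V {3,5,6,7,9}->{3,5}; Y {2,4,8}->{8} => REVISION
Constraint 3 (W < Y) on D(W)={4,8,9} D(Y)={8}: W {4,8,9}->{4} => REVISION
Constraint 4 (V + Y = X) on D(V)={3,5} D(Y)={8} D(X)={3,5}: V {3,5}->{}; Y {8}->{}; X {3,5}->{} => REVISION
Total revisions = 4

Answer: 4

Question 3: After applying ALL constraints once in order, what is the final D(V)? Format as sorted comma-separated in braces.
Constraint 1 (X < W) on D(X)={3,5,6,8} D(W)={2,3,4,8,9}: W {2,3,4,8,9}->{4,8,9}
Constraint 2 (X + V = Y) on D(X)={3,5,6,8} D(V)={3,5,6,7,9} D(Y)={2,4,8}: X {3,5,6,8}->{3,5}; V {3,5,6,7,9}->{3,5}; Y {2,4,8}->{8}
Constraint 3 (W < Y) on D(W)={4,8,9} D(Y)={8}: W {4,8,9}->{4}
Constraint 4 (V + Y = X) on D(V)={3,5} D(Y)={8} D(X)={3,5}: V {3,5}->{}; Y {8}->{}; X {3,5}->{}
So after all 4 constraints: D(V) = {}

Answer: {}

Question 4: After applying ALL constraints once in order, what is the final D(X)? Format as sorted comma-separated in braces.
Answer: {}

Derivation:
Constraint 1 (X < W) on D(X)={3,5,6,8} D(W)={2,3,4,8,9}: W {2,3,4,8,9}->{4,8,9}
Constraint 2 (X + V = Y) on D(X)={3,5,6,8} D(V)={3,5,6,7,9} D(Y)={2,4,8}: X {3,5,6,8}->{3,5}; V {3,5,6,7,9}->{3,5}; Y {2,4,8}->{8}
Constraint 3 (W < Y) on D(W)={4,8,9} D(Y)={8}: W {4,8,9}->{4}
Constraint 4 (V + Y = X) on D(V)={3,5} D(Y)={8} D(X)={3,5}: V {3,5}->{}; Y {8}->{}; X {3,5}->{}
So after all 4 constraints: D(X) = {}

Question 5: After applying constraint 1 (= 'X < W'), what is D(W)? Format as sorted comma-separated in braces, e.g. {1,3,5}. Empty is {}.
Constraint 1 (X < W) on D(X)={3,5,6,8} D(W)={2,3,4,8,9}: W {2,3,4,8,9}->{4,8,9}
So after constraint 1: D(W) = {4,8,9}

Answer: {4,8,9}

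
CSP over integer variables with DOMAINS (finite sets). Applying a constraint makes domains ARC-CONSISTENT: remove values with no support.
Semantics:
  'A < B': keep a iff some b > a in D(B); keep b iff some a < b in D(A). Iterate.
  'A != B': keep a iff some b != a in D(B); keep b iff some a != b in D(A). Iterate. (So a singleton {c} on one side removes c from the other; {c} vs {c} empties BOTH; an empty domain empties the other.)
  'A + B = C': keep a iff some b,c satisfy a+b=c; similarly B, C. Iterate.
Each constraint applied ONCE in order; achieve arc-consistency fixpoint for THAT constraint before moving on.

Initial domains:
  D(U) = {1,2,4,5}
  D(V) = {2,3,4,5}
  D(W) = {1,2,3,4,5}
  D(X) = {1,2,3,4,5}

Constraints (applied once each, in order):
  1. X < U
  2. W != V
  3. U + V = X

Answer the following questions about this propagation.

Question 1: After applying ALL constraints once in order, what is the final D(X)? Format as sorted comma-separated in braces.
Answer: {4}

Derivation:
Constraint 1 (X < U) on D(X)={1,2,3,4,5} D(U)={1,2,4,5}: X {1,2,3,4,5}->{1,2,3,4}; U {1,2,4,5}->{2,4,5}
Constraint 2 (W != V) on D(W)={1,2,3,4,5} D(V)={2,3,4,5}: no change
Constraint 3 (U + V = X) on D(U)={2,4,5} D(V)={2,3,4,5} D(X)={1,2,3,4}: U {2,4,5}->{2}; V {2,3,4,5}->{2}; X {1,2,3,4}->{4}
So after all 3 constraints: D(X) = {4}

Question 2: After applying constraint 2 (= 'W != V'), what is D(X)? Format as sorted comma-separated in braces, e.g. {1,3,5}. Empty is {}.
Constraint 1 (X < U) on D(X)={1,2,3,4,5} D(U)={1,2,4,5}: X {1,2,3,4,5}->{1,2,3,4}; U {1,2,4,5}->{2,4,5}
Constraint 2 (W != V) on D(W)={1,2,3,4,5} D(V)={2,3,4,5}: no change
So after constraint 2: D(X) = {1,2,3,4}

Answer: {1,2,3,4}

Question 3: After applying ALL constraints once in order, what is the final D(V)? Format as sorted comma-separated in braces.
Constraint 1 (X < U) on D(X)={1,2,3,4,5} D(U)={1,2,4,5}: X {1,2,3,4,5}->{1,2,3,4}; U {1,2,4,5}->{2,4,5}
Constraint 2 (W != V) on D(W)={1,2,3,4,5} D(V)={2,3,4,5}: no change
Constraint 3 (U + V = X) on D(U)={2,4,5} D(V)={2,3,4,5} D(X)={1,2,3,4}: U {2,4,5}->{2}; V {2,3,4,5}->{2}; X {1,2,3,4}->{4}
So after all 3 constraints: D(V) = {2}

Answer: {2}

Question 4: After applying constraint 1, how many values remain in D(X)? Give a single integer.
Constraint 1 (X < U) on D(X)={1,2,3,4,5} D(U)={1,2,4,5}: X {1,2,3,4,5}->{1,2,3,4}; U {1,2,4,5}->{2,4,5}
So after constraint 1: D(X)={1,2,3,4}, size = 4

Answer: 4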